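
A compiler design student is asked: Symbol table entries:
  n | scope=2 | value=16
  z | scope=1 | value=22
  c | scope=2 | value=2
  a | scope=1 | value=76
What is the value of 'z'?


Searching symbol table for 'z':
  n | scope=2 | value=16
  z | scope=1 | value=22 <- MATCH
  c | scope=2 | value=2
  a | scope=1 | value=76
Found 'z' at scope 1 with value 22

22


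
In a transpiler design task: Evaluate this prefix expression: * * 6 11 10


Parsing prefix expression: * * 6 11 10
Step 1: Innermost operation '* 6 11'
  6 * 11 = 66
Step 2: Outer operation '* [66] 10'
  66 * 10 = 660

660


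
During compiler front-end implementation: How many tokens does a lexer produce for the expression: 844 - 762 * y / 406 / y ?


Scanning '844 - 762 * y / 406 / y'
Token 1: '844' -> integer_literal
Token 2: '-' -> operator
Token 3: '762' -> integer_literal
Token 4: '*' -> operator
Token 5: 'y' -> identifier
Token 6: '/' -> operator
Token 7: '406' -> integer_literal
Token 8: '/' -> operator
Token 9: 'y' -> identifier
Total tokens: 9

9


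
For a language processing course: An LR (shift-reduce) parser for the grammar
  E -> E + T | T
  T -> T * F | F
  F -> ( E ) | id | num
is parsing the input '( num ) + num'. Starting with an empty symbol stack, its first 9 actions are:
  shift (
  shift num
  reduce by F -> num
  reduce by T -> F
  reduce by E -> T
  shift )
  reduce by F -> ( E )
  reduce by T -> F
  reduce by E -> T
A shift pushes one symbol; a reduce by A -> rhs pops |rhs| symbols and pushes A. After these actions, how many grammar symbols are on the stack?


Tracking the symbol stack through each action:
  Action 1: shift '(' : push -> stack = [(] (size 1)
  Action 2: shift 'num' : push -> stack = [(, num] (size 2)
  Action 3: reduce by F -> num : pop 1, push F -> stack = [(, F] (size 2)
  Action 4: reduce by T -> F : pop 1, push T -> stack = [(, T] (size 2)
  Action 5: reduce by E -> T : pop 1, push E -> stack = [(, E] (size 2)
  Action 6: shift ')' : push -> stack = [(, E, )] (size 3)
  Action 7: reduce by F -> ( E ) : pop 3, push F -> stack = [F] (size 1)
  Action 8: reduce by T -> F : pop 1, push T -> stack = [T] (size 1)
  Action 9: reduce by E -> T : pop 1, push E -> stack = [E] (size 1)
Final stack size: 1

1


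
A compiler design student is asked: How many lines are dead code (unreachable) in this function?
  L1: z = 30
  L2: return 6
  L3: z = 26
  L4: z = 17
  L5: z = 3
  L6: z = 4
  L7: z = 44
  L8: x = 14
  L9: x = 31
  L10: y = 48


Analyzing control flow:
  L1: reachable (before return)
  L2: reachable (return statement)
  L3: DEAD (after return at L2)
  L4: DEAD (after return at L2)
  L5: DEAD (after return at L2)
  L6: DEAD (after return at L2)
  L7: DEAD (after return at L2)
  L8: DEAD (after return at L2)
  L9: DEAD (after return at L2)
  L10: DEAD (after return at L2)
Return at L2, total lines = 10
Dead lines: L3 through L10
Count: 8

8


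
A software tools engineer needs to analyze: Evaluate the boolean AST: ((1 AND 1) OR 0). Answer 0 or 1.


Step 1: Evaluate inner node
  1 AND 1 = 1
Step 2: Evaluate root node
  1 OR 0 = 1

1


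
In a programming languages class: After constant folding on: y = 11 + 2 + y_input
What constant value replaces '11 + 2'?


Identifying constant sub-expression:
  Original: y = 11 + 2 + y_input
  11 and 2 are both compile-time constants
  Evaluating: 11 + 2 = 13
  After folding: y = 13 + y_input

13


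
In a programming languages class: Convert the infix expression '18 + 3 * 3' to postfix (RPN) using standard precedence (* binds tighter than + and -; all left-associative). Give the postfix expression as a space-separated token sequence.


Applying the shunting-yard algorithm:
  Operand 18 -> output
  Push '+' onto operator stack -> op-stack: [+]
  Operand 3 -> output
  Push '*' onto operator stack -> op-stack: [+, *]
  Operand 3 -> output
  End of input: pop '*' to output
  End of input: pop '+' to output
Postfix result: 18 3 3 * +

18 3 3 * +


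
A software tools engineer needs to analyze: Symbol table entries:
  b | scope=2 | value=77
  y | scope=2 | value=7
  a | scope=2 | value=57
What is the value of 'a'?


Searching symbol table for 'a':
  b | scope=2 | value=77
  y | scope=2 | value=7
  a | scope=2 | value=57 <- MATCH
Found 'a' at scope 2 with value 57

57


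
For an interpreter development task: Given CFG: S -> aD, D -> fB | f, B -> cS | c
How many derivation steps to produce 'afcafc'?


Grammar: S -> aD, D -> fB | f, B -> cS | c
Deriving 'afcafc':
Step 1: S -> aD => aD
Step 2: D -> fB => afB
Step 3: B -> cS => afcS
Step 4: S -> aD => afcaD
Step 5: D -> fB => afcafB
Step 6: B -> c => afcafc
Total derivation steps: 6

6


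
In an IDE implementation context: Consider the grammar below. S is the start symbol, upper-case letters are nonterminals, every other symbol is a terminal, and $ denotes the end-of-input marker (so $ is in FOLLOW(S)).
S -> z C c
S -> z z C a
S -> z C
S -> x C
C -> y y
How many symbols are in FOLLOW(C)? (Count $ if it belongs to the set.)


S is the start symbol and does not occur in any rule body, so FOLLOW(S) = {$}.
Examining every occurrence of C in a rule body:
  S -> z C c : C is followed by terminal 'c' -> add 'c'
  S -> z z C a : C is followed by terminal 'a' -> add 'a'
  S -> z C : C is at the right end -> add FOLLOW(S) = {$}
  S -> x C : C is at the right end -> add FOLLOW(S) = {$} (already in the set)
  C -> y y : C does not occur in the body -> contributes nothing
FOLLOW(C) = {a, c, $}
Count: 3

3


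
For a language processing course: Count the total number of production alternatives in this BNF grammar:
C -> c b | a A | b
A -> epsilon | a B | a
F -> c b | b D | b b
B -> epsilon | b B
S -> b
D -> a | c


Counting alternatives per rule:
  C: 3 alternative(s)
  A: 3 alternative(s)
  F: 3 alternative(s)
  B: 2 alternative(s)
  S: 1 alternative(s)
  D: 2 alternative(s)
Sum: 3 + 3 + 3 + 2 + 1 + 2 = 14

14


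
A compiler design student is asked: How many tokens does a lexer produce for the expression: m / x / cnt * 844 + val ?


Scanning 'm / x / cnt * 844 + val'
Token 1: 'm' -> identifier
Token 2: '/' -> operator
Token 3: 'x' -> identifier
Token 4: '/' -> operator
Token 5: 'cnt' -> identifier
Token 6: '*' -> operator
Token 7: '844' -> integer_literal
Token 8: '+' -> operator
Token 9: 'val' -> identifier
Total tokens: 9

9


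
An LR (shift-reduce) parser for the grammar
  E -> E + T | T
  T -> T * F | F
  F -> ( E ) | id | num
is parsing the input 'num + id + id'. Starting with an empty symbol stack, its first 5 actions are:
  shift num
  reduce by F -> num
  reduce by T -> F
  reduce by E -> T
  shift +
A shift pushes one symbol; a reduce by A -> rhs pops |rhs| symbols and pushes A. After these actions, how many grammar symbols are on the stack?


Tracking the symbol stack through each action:
  Action 1: shift 'num' : push -> stack = [num] (size 1)
  Action 2: reduce by F -> num : pop 1, push F -> stack = [F] (size 1)
  Action 3: reduce by T -> F : pop 1, push T -> stack = [T] (size 1)
  Action 4: reduce by E -> T : pop 1, push E -> stack = [E] (size 1)
  Action 5: shift '+' : push -> stack = [E, +] (size 2)
Final stack size: 2

2


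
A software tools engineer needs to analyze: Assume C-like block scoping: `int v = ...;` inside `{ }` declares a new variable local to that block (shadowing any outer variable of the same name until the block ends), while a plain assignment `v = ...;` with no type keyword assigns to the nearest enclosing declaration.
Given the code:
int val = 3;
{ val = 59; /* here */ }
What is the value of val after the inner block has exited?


Analyzing scoping rules:
Outer scope: declares val = 3
Inner block: 'val = 59;' has no type keyword, so it is an assignment to the outer val (no shadowing)
The assignment changed the outer variable itself, so the new value persists after the block -> 59
Result: 59

59


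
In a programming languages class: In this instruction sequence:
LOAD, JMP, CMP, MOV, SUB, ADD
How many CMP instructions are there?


Scanning instruction sequence for CMP:
  Position 1: LOAD
  Position 2: JMP
  Position 3: CMP <- MATCH
  Position 4: MOV
  Position 5: SUB
  Position 6: ADD
Matches at positions: [3]
Total CMP count: 1

1


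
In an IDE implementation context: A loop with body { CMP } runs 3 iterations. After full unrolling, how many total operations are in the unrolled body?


Loop body operations: CMP (1 op per iteration)
Unrolling 3 iterations:
  Iteration 1: CMP (1 ops)
  Iteration 2: CMP (1 ops)
  Iteration 3: CMP (1 ops)
Total: 3 iterations * 1 ops/iter = 3 operations

3


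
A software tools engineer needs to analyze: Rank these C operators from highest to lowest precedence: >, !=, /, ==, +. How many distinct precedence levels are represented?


Looking up precedence for each operator:
  > -> precedence 4
  != -> precedence 3
  / -> precedence 6
  == -> precedence 3
  + -> precedence 5
Sorted highest to lowest: /, +, >, !=, ==
Distinct precedence values: [6, 5, 4, 3]
Number of distinct levels: 4

4


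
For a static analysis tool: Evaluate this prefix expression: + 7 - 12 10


Parsing prefix expression: + 7 - 12 10
Step 1: Innermost operation '- 12 10'
  12 - 10 = 2
Step 2: Outer operation '+ 7 [2]'
  7 + 2 = 9

9


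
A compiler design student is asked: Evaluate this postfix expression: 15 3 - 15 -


Processing tokens left to right:
Push 15, Push 3
Pop 15 and 3, compute 15 - 3 = 12, push 12
Push 15
Pop 12 and 15, compute 12 - 15 = -3, push -3
Stack result: -3

-3


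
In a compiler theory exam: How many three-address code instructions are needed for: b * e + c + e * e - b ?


Expression: b * e + c + e * e - b
Generating three-address code (respecting * over +/- precedence):
  Instruction 1: t1 = b * e
  Instruction 2: t2 = e * e
  Instruction 3: t3 = t1 + c
  Instruction 4: t4 = t3 + t2
  Instruction 5: t5 = t4 - b
Total instructions: 5

5


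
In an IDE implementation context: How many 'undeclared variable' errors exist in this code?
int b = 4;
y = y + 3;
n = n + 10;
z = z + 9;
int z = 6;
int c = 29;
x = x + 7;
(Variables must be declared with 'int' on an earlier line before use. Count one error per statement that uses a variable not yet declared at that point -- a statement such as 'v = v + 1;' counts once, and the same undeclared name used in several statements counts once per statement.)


Scanning code line by line:
  Line 1: declare 'b' -> declared = ['b']
  Line 2: use 'y' -> ERROR (undeclared)
  Line 3: use 'n' -> ERROR (undeclared)
  Line 4: use 'z' -> ERROR (undeclared)
  Line 5: declare 'z' -> declared = ['b', 'z']
  Line 6: declare 'c' -> declared = ['b', 'c', 'z']
  Line 7: use 'x' -> ERROR (undeclared)
Total undeclared variable errors: 4

4


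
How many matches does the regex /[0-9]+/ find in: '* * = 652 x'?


Pattern: /[0-9]+/ (int literals)
Input: '* * = 652 x'
Scanning for matches:
  Match 1: '652'
Total matches: 1

1


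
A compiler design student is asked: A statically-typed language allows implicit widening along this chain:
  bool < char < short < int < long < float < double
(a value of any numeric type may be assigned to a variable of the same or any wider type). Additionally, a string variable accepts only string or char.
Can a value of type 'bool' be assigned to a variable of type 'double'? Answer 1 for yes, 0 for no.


Target variable type: double
Source value type: bool
Numeric ranks: bool=0, double=6
Widening allowed iff rank(source) <= rank(target): 0 <= 6? Yes
Result: 1

1


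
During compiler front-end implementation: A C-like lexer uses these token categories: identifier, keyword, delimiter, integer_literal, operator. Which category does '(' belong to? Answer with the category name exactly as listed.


Token: '('
Checking categories:
  identifier: no
  integer_literal: no
  operator: no
  keyword: no
  delimiter: YES
Category: delimiter

delimiter


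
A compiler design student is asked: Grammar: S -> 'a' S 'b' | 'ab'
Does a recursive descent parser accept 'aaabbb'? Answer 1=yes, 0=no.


Grammar accepts strings of the form a^n b^n (n >= 1)
Word: 'aaabbb'
Counting: 3 a's and 3 b's
Check: 3 == 3? Yes
Derivation (S -> aSb applied 2 time(s), then S -> ab): S => aSb => aaSbb => aaabbb
Accepted

1


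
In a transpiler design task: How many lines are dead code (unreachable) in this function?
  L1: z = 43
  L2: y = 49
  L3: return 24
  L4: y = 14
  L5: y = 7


Analyzing control flow:
  L1: reachable (before return)
  L2: reachable (before return)
  L3: reachable (return statement)
  L4: DEAD (after return at L3)
  L5: DEAD (after return at L3)
Return at L3, total lines = 5
Dead lines: L4 through L5
Count: 2

2


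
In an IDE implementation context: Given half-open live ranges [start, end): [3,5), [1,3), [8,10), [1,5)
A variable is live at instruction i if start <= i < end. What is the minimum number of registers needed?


Live ranges:
  Var0: [3, 5)
  Var1: [1, 3)
  Var2: [8, 10)
  Var3: [1, 5)
Sweep-line events (position, delta, active):
  pos=1 start -> active=1
  pos=1 start -> active=2
  pos=3 end -> active=1
  pos=3 start -> active=2
  pos=5 end -> active=1
  pos=5 end -> active=0
  pos=8 start -> active=1
  pos=10 end -> active=0
Maximum simultaneous active: 2
Minimum registers needed: 2

2


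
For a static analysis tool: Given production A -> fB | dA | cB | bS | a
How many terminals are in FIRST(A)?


Production: A -> fB | dA | cB | bS | a
Examining each alternative for leading terminals:
  A -> fB : first terminal = 'f'
  A -> dA : first terminal = 'd'
  A -> cB : first terminal = 'c'
  A -> bS : first terminal = 'b'
  A -> a : first terminal = 'a'
FIRST(A) = {a, b, c, d, f}
Count: 5

5


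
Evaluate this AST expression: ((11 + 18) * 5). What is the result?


Expression: ((11 + 18) * 5)
Evaluating step by step:
  11 + 18 = 29
  29 * 5 = 145
Result: 145

145


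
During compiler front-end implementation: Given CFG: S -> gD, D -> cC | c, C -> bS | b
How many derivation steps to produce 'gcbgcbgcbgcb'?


Grammar: S -> gD, D -> cC | c, C -> bS | b
Deriving 'gcbgcbgcbgcb':
Step 1: S -> gD => gD
Step 2: D -> cC => gcC
Step 3: C -> bS => gcbS
Step 4: S -> gD => gcbgD
Step 5: D -> cC => gcbgcC
Step 6: C -> bS => gcbgcbS
Step 7: S -> gD => gcbgcbgD
Step 8: D -> cC => gcbgcbgcC
Step 9: C -> bS => gcbgcbgcbS
Step 10: S -> gD => gcbgcbgcbgD
Step 11: D -> cC => gcbgcbgcbgcC
Step 12: C -> b => gcbgcbgcbgcb
Total derivation steps: 12

12


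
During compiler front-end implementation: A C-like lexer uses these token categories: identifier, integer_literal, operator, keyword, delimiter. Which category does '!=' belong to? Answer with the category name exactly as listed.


Token: '!='
Checking categories:
  identifier: no
  integer_literal: no
  operator: YES
  keyword: no
  delimiter: no
Category: operator

operator


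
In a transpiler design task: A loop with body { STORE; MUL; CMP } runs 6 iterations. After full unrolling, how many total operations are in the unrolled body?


Loop body operations: STORE, MUL, CMP (3 ops per iteration)
Unrolling 6 iterations:
  Iteration 1: STORE, MUL, CMP (3 ops)
  Iteration 2: STORE, MUL, CMP (3 ops)
  Iteration 3: STORE, MUL, CMP (3 ops)
  Iteration 4: STORE, MUL, CMP (3 ops)
  Iteration 5: STORE, MUL, CMP (3 ops)
  Iteration 6: STORE, MUL, CMP (3 ops)
Total: 6 iterations * 3 ops/iter = 18 operations

18


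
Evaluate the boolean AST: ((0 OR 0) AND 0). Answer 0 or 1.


Step 1: Evaluate inner node
  0 OR 0 = 0
Step 2: Evaluate root node
  0 AND 0 = 0

0


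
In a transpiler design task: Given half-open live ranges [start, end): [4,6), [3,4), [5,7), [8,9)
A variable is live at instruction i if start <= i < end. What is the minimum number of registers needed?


Live ranges:
  Var0: [4, 6)
  Var1: [3, 4)
  Var2: [5, 7)
  Var3: [8, 9)
Sweep-line events (position, delta, active):
  pos=3 start -> active=1
  pos=4 end -> active=0
  pos=4 start -> active=1
  pos=5 start -> active=2
  pos=6 end -> active=1
  pos=7 end -> active=0
  pos=8 start -> active=1
  pos=9 end -> active=0
Maximum simultaneous active: 2
Minimum registers needed: 2

2


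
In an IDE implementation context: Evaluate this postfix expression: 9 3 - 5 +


Processing tokens left to right:
Push 9, Push 3
Pop 9 and 3, compute 9 - 3 = 6, push 6
Push 5
Pop 6 and 5, compute 6 + 5 = 11, push 11
Stack result: 11

11


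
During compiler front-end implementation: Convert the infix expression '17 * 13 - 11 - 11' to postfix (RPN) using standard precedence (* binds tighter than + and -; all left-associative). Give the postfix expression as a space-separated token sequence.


Applying the shunting-yard algorithm:
  Operand 17 -> output
  Push '*' onto operator stack -> op-stack: [*]
  Operand 13 -> output
  See '-' (prec 1); top '*' (prec 2) >= it -> pop '*' to output
  Push '-' onto operator stack -> op-stack: [-]
  Operand 11 -> output
  See '-' (prec 1); top '-' (prec 1) >= it -> pop '-' to output
  Push '-' onto operator stack -> op-stack: [-]
  Operand 11 -> output
  End of input: pop '-' to output
Postfix result: 17 13 * 11 - 11 -

17 13 * 11 - 11 -


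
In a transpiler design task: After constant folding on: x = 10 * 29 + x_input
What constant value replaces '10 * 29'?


Identifying constant sub-expression:
  Original: x = 10 * 29 + x_input
  10 and 29 are both compile-time constants
  Evaluating: 10 * 29 = 290
  After folding: x = 290 + x_input

290


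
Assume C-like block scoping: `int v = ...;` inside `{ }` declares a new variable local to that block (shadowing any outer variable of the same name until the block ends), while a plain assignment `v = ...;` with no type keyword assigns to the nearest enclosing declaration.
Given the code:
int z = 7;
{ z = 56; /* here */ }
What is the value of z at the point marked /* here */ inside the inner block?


Analyzing scoping rules:
Outer scope: declares z = 7
Inner block: 'z = 56;' has no type keyword, so it is an assignment to the outer z (no shadowing)
Inside the block, after the assignment -> 56
Result: 56

56


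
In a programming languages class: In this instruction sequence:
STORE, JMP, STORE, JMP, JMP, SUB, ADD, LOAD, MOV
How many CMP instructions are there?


Scanning instruction sequence for CMP:
  Position 1: STORE
  Position 2: JMP
  Position 3: STORE
  Position 4: JMP
  Position 5: JMP
  Position 6: SUB
  Position 7: ADD
  Position 8: LOAD
  Position 9: MOV
Matches at positions: []
Total CMP count: 0

0


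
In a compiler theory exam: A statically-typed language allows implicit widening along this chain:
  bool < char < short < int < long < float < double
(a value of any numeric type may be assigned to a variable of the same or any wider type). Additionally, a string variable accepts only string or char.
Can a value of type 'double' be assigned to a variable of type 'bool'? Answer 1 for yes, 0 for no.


Target variable type: bool
Source value type: double
Numeric ranks: double=6, bool=0
Widening allowed iff rank(source) <= rank(target): 6 <= 0? No
Result: 0

0


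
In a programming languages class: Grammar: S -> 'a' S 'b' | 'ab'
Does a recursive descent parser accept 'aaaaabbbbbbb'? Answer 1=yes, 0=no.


Grammar accepts strings of the form a^n b^n (n >= 1)
Word: 'aaaaabbbbbbb'
Counting: 5 a's and 7 b's
Check: 5 == 7? No
Mismatch: a-count != b-count
Rejected

0


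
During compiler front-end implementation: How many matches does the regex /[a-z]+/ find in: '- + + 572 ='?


Pattern: /[a-z]+/ (identifiers)
Input: '- + + 572 ='
Scanning for matches:
Total matches: 0

0


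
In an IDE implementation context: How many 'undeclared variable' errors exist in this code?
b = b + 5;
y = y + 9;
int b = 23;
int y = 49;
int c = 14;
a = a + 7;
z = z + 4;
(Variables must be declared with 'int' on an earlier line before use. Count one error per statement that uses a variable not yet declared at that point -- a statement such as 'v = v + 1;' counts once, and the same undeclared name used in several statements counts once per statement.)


Scanning code line by line:
  Line 1: use 'b' -> ERROR (undeclared)
  Line 2: use 'y' -> ERROR (undeclared)
  Line 3: declare 'b' -> declared = ['b']
  Line 4: declare 'y' -> declared = ['b', 'y']
  Line 5: declare 'c' -> declared = ['b', 'c', 'y']
  Line 6: use 'a' -> ERROR (undeclared)
  Line 7: use 'z' -> ERROR (undeclared)
Total undeclared variable errors: 4

4


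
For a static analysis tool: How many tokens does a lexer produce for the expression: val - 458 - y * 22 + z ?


Scanning 'val - 458 - y * 22 + z'
Token 1: 'val' -> identifier
Token 2: '-' -> operator
Token 3: '458' -> integer_literal
Token 4: '-' -> operator
Token 5: 'y' -> identifier
Token 6: '*' -> operator
Token 7: '22' -> integer_literal
Token 8: '+' -> operator
Token 9: 'z' -> identifier
Total tokens: 9

9


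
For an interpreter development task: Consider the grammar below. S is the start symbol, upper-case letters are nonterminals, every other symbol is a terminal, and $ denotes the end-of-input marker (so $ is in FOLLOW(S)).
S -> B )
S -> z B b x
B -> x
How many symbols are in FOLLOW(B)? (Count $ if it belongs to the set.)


S is the start symbol and does not occur in any rule body, so FOLLOW(S) = {$}.
Examining every occurrence of B in a rule body:
  S -> B ) : B is followed by terminal ')' -> add ')'
  S -> z B b x : B is followed by terminal 'b' -> add 'b'
  B -> x : B does not occur in the body -> contributes nothing
FOLLOW(B) = {), b}
Count: 2

2


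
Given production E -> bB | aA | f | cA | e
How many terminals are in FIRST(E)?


Production: E -> bB | aA | f | cA | e
Examining each alternative for leading terminals:
  E -> bB : first terminal = 'b'
  E -> aA : first terminal = 'a'
  E -> f : first terminal = 'f'
  E -> cA : first terminal = 'c'
  E -> e : first terminal = 'e'
FIRST(E) = {a, b, c, e, f}
Count: 5

5


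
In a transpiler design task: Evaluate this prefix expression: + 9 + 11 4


Parsing prefix expression: + 9 + 11 4
Step 1: Innermost operation '+ 11 4'
  11 + 4 = 15
Step 2: Outer operation '+ 9 [15]'
  9 + 15 = 24

24


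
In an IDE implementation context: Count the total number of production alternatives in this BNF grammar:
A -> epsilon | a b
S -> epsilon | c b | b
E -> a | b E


Counting alternatives per rule:
  A: 2 alternative(s)
  S: 3 alternative(s)
  E: 2 alternative(s)
Sum: 2 + 3 + 2 = 7

7


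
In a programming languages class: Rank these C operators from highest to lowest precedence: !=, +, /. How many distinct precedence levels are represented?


Looking up precedence for each operator:
  != -> precedence 3
  + -> precedence 5
  / -> precedence 6
Sorted highest to lowest: /, +, !=
Distinct precedence values: [6, 5, 3]
Number of distinct levels: 3

3


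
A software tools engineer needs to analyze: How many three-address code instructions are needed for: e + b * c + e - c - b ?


Expression: e + b * c + e - c - b
Generating three-address code (respecting * over +/- precedence):
  Instruction 1: t1 = b * c
  Instruction 2: t2 = e + t1
  Instruction 3: t3 = t2 + e
  Instruction 4: t4 = t3 - c
  Instruction 5: t5 = t4 - b
Total instructions: 5

5


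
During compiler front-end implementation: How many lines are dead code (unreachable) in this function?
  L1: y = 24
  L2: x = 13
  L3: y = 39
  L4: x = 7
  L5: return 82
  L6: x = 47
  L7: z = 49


Analyzing control flow:
  L1: reachable (before return)
  L2: reachable (before return)
  L3: reachable (before return)
  L4: reachable (before return)
  L5: reachable (return statement)
  L6: DEAD (after return at L5)
  L7: DEAD (after return at L5)
Return at L5, total lines = 7
Dead lines: L6 through L7
Count: 2

2


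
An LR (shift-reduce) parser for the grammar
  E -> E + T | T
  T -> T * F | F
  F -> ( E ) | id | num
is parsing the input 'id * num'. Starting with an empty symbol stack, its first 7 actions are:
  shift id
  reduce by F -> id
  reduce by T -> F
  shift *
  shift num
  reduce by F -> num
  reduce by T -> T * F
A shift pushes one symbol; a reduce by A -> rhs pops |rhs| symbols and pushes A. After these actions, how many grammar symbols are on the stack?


Tracking the symbol stack through each action:
  Action 1: shift 'id' : push -> stack = [id] (size 1)
  Action 2: reduce by F -> id : pop 1, push F -> stack = [F] (size 1)
  Action 3: reduce by T -> F : pop 1, push T -> stack = [T] (size 1)
  Action 4: shift '*' : push -> stack = [T, *] (size 2)
  Action 5: shift 'num' : push -> stack = [T, *, num] (size 3)
  Action 6: reduce by F -> num : pop 1, push F -> stack = [T, *, F] (size 3)
  Action 7: reduce by T -> T * F : pop 3, push T -> stack = [T] (size 1)
Final stack size: 1

1


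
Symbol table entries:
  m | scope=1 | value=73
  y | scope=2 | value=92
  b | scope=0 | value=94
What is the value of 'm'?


Searching symbol table for 'm':
  m | scope=1 | value=73 <- MATCH
  y | scope=2 | value=92
  b | scope=0 | value=94
Found 'm' at scope 1 with value 73

73


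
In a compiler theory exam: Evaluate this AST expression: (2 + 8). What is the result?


Expression: (2 + 8)
Evaluating step by step:
  2 + 8 = 10
Result: 10

10


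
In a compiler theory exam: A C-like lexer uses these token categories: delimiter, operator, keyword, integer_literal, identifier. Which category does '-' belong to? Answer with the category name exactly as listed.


Token: '-'
Checking categories:
  identifier: no
  integer_literal: no
  operator: YES
  keyword: no
  delimiter: no
Category: operator

operator


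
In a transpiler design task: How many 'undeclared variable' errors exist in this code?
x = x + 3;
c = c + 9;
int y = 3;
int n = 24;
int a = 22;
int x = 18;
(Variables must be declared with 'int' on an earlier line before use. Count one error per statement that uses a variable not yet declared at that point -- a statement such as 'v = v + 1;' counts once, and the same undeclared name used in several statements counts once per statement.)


Scanning code line by line:
  Line 1: use 'x' -> ERROR (undeclared)
  Line 2: use 'c' -> ERROR (undeclared)
  Line 3: declare 'y' -> declared = ['y']
  Line 4: declare 'n' -> declared = ['n', 'y']
  Line 5: declare 'a' -> declared = ['a', 'n', 'y']
  Line 6: declare 'x' -> declared = ['a', 'n', 'x', 'y']
Total undeclared variable errors: 2

2


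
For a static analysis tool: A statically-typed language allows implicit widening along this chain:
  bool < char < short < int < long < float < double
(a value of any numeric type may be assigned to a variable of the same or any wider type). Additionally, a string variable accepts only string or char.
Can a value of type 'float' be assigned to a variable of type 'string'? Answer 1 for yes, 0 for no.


Target variable type: string
Source value type: float
Rule: string accepts only {string, char}
  source 'float' in {string, char}? No
Result: 0

0


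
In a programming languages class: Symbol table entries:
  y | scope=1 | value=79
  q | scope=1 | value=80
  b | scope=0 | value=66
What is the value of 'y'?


Searching symbol table for 'y':
  y | scope=1 | value=79 <- MATCH
  q | scope=1 | value=80
  b | scope=0 | value=66
Found 'y' at scope 1 with value 79

79


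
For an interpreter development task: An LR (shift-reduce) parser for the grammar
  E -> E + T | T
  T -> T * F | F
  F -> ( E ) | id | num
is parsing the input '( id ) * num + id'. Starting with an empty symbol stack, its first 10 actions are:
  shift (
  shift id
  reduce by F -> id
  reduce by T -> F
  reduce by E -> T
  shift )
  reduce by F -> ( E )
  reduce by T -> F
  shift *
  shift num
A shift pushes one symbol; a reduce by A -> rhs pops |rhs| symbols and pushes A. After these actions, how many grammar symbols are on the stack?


Tracking the symbol stack through each action:
  Action 1: shift '(' : push -> stack = [(] (size 1)
  Action 2: shift 'id' : push -> stack = [(, id] (size 2)
  Action 3: reduce by F -> id : pop 1, push F -> stack = [(, F] (size 2)
  Action 4: reduce by T -> F : pop 1, push T -> stack = [(, T] (size 2)
  Action 5: reduce by E -> T : pop 1, push E -> stack = [(, E] (size 2)
  Action 6: shift ')' : push -> stack = [(, E, )] (size 3)
  Action 7: reduce by F -> ( E ) : pop 3, push F -> stack = [F] (size 1)
  Action 8: reduce by T -> F : pop 1, push T -> stack = [T] (size 1)
  Action 9: shift '*' : push -> stack = [T, *] (size 2)
  Action 10: shift 'num' : push -> stack = [T, *, num] (size 3)
Final stack size: 3

3


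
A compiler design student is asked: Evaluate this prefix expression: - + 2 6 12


Parsing prefix expression: - + 2 6 12
Step 1: Innermost operation '+ 2 6'
  2 + 6 = 8
Step 2: Outer operation '- [8] 12'
  8 - 12 = -4

-4


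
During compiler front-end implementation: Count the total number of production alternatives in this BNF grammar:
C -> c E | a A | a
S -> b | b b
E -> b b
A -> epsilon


Counting alternatives per rule:
  C: 3 alternative(s)
  S: 2 alternative(s)
  E: 1 alternative(s)
  A: 1 alternative(s)
Sum: 3 + 2 + 1 + 1 = 7

7


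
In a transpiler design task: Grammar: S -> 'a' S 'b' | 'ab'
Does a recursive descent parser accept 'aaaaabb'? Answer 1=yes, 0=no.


Grammar accepts strings of the form a^n b^n (n >= 1)
Word: 'aaaaabb'
Counting: 5 a's and 2 b's
Check: 5 == 2? No
Mismatch: a-count != b-count
Rejected

0


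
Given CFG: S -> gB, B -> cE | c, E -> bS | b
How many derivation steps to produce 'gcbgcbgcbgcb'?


Grammar: S -> gB, B -> cE | c, E -> bS | b
Deriving 'gcbgcbgcbgcb':
Step 1: S -> gB => gB
Step 2: B -> cE => gcE
Step 3: E -> bS => gcbS
Step 4: S -> gB => gcbgB
Step 5: B -> cE => gcbgcE
Step 6: E -> bS => gcbgcbS
Step 7: S -> gB => gcbgcbgB
Step 8: B -> cE => gcbgcbgcE
Step 9: E -> bS => gcbgcbgcbS
Step 10: S -> gB => gcbgcbgcbgB
Step 11: B -> cE => gcbgcbgcbgcE
Step 12: E -> b => gcbgcbgcbgcb
Total derivation steps: 12

12


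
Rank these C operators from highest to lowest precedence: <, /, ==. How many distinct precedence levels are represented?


Looking up precedence for each operator:
  < -> precedence 4
  / -> precedence 6
  == -> precedence 3
Sorted highest to lowest: /, <, ==
Distinct precedence values: [6, 4, 3]
Number of distinct levels: 3

3


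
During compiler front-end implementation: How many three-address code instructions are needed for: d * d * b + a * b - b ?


Expression: d * d * b + a * b - b
Generating three-address code (respecting * over +/- precedence):
  Instruction 1: t1 = d * d
  Instruction 2: t2 = t1 * b
  Instruction 3: t3 = a * b
  Instruction 4: t4 = t2 + t3
  Instruction 5: t5 = t4 - b
Total instructions: 5

5


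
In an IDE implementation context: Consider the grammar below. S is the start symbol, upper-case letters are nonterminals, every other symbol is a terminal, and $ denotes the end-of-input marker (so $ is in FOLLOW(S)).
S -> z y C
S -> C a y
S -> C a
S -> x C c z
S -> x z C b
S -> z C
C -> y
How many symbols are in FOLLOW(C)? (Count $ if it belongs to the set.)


S is the start symbol and does not occur in any rule body, so FOLLOW(S) = {$}.
Examining every occurrence of C in a rule body:
  S -> z y C : C is at the right end -> add FOLLOW(S) = {$}
  S -> C a y : C is followed by terminal 'a' -> add 'a'
  S -> C a : C is followed by terminal 'a' -> add 'a' (already in the set)
  S -> x C c z : C is followed by terminal 'c' -> add 'c'
  S -> x z C b : C is followed by terminal 'b' -> add 'b'
  S -> z C : C is at the right end -> add FOLLOW(S) = {$} (already in the set)
  C -> y : C does not occur in the body -> contributes nothing
FOLLOW(C) = {a, b, c, $}
Count: 4

4


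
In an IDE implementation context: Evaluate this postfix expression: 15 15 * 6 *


Processing tokens left to right:
Push 15, Push 15
Pop 15 and 15, compute 15 * 15 = 225, push 225
Push 6
Pop 225 and 6, compute 225 * 6 = 1350, push 1350
Stack result: 1350

1350


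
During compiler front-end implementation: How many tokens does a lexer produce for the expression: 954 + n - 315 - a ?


Scanning '954 + n - 315 - a'
Token 1: '954' -> integer_literal
Token 2: '+' -> operator
Token 3: 'n' -> identifier
Token 4: '-' -> operator
Token 5: '315' -> integer_literal
Token 6: '-' -> operator
Token 7: 'a' -> identifier
Total tokens: 7

7


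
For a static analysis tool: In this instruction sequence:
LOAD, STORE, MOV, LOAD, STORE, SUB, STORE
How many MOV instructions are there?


Scanning instruction sequence for MOV:
  Position 1: LOAD
  Position 2: STORE
  Position 3: MOV <- MATCH
  Position 4: LOAD
  Position 5: STORE
  Position 6: SUB
  Position 7: STORE
Matches at positions: [3]
Total MOV count: 1

1


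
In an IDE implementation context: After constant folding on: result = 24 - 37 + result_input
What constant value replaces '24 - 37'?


Identifying constant sub-expression:
  Original: result = 24 - 37 + result_input
  24 and 37 are both compile-time constants
  Evaluating: 24 - 37 = -13
  After folding: result = -13 + result_input

-13


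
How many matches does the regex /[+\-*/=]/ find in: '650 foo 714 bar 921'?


Pattern: /[+\-*/=]/ (operators)
Input: '650 foo 714 bar 921'
Scanning for matches:
Total matches: 0

0


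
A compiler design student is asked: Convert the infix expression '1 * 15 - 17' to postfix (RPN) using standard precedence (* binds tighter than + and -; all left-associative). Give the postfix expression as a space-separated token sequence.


Applying the shunting-yard algorithm:
  Operand 1 -> output
  Push '*' onto operator stack -> op-stack: [*]
  Operand 15 -> output
  See '-' (prec 1); top '*' (prec 2) >= it -> pop '*' to output
  Push '-' onto operator stack -> op-stack: [-]
  Operand 17 -> output
  End of input: pop '-' to output
Postfix result: 1 15 * 17 -

1 15 * 17 -


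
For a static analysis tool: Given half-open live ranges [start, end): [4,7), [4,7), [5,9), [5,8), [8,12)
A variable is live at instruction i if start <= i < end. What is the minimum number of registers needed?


Live ranges:
  Var0: [4, 7)
  Var1: [4, 7)
  Var2: [5, 9)
  Var3: [5, 8)
  Var4: [8, 12)
Sweep-line events (position, delta, active):
  pos=4 start -> active=1
  pos=4 start -> active=2
  pos=5 start -> active=3
  pos=5 start -> active=4
  pos=7 end -> active=3
  pos=7 end -> active=2
  pos=8 end -> active=1
  pos=8 start -> active=2
  pos=9 end -> active=1
  pos=12 end -> active=0
Maximum simultaneous active: 4
Minimum registers needed: 4

4


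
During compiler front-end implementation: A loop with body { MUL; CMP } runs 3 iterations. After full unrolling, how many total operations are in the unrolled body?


Loop body operations: MUL, CMP (2 ops per iteration)
Unrolling 3 iterations:
  Iteration 1: MUL, CMP (2 ops)
  Iteration 2: MUL, CMP (2 ops)
  Iteration 3: MUL, CMP (2 ops)
Total: 3 iterations * 2 ops/iter = 6 operations

6


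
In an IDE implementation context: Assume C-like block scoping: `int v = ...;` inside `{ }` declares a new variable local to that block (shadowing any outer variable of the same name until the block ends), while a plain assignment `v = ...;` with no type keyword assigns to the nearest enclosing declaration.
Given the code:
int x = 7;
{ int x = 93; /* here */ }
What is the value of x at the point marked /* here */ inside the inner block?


Analyzing scoping rules:
Outer scope: declares x = 7
Inner block: 'int x = 93;' declares a NEW x that shadows the outer one
Inside the block the inner declaration is in scope -> 93
Result: 93

93


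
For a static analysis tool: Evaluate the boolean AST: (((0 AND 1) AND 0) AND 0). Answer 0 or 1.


Step 1: Evaluate inner node
  0 AND 1 = 0
Step 2: Evaluate next node
  0 AND 0 = 0
Step 3: Evaluate root node
  0 AND 0 = 0

0


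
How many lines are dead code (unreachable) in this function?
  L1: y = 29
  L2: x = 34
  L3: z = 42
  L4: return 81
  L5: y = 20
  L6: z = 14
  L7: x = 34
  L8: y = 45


Analyzing control flow:
  L1: reachable (before return)
  L2: reachable (before return)
  L3: reachable (before return)
  L4: reachable (return statement)
  L5: DEAD (after return at L4)
  L6: DEAD (after return at L4)
  L7: DEAD (after return at L4)
  L8: DEAD (after return at L4)
Return at L4, total lines = 8
Dead lines: L5 through L8
Count: 4

4


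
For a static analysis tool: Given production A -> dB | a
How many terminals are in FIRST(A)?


Production: A -> dB | a
Examining each alternative for leading terminals:
  A -> dB : first terminal = 'd'
  A -> a : first terminal = 'a'
FIRST(A) = {a, d}
Count: 2

2


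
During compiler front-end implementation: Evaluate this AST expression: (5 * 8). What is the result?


Expression: (5 * 8)
Evaluating step by step:
  5 * 8 = 40
Result: 40

40


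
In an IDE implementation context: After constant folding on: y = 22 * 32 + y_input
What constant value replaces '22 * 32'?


Identifying constant sub-expression:
  Original: y = 22 * 32 + y_input
  22 and 32 are both compile-time constants
  Evaluating: 22 * 32 = 704
  After folding: y = 704 + y_input

704


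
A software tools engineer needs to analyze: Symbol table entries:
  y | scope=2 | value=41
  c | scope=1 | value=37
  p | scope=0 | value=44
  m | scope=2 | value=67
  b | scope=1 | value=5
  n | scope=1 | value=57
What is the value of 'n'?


Searching symbol table for 'n':
  y | scope=2 | value=41
  c | scope=1 | value=37
  p | scope=0 | value=44
  m | scope=2 | value=67
  b | scope=1 | value=5
  n | scope=1 | value=57 <- MATCH
Found 'n' at scope 1 with value 57

57


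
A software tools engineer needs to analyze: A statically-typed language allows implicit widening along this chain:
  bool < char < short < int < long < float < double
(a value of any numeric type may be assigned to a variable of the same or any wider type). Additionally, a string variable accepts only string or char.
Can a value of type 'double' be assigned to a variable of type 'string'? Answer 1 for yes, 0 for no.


Target variable type: string
Source value type: double
Rule: string accepts only {string, char}
  source 'double' in {string, char}? No
Result: 0

0


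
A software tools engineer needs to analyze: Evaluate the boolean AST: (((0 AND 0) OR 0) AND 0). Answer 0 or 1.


Step 1: Evaluate inner node
  0 AND 0 = 0
Step 2: Evaluate next node
  0 OR 0 = 0
Step 3: Evaluate root node
  0 AND 0 = 0

0


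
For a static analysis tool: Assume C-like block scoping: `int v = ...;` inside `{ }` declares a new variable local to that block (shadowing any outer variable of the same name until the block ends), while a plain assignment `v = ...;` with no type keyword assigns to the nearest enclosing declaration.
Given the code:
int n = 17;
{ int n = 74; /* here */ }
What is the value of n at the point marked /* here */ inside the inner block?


Analyzing scoping rules:
Outer scope: declares n = 17
Inner block: 'int n = 74;' declares a NEW n that shadows the outer one
Inside the block the inner declaration is in scope -> 74
Result: 74

74


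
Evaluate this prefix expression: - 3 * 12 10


Parsing prefix expression: - 3 * 12 10
Step 1: Innermost operation '* 12 10'
  12 * 10 = 120
Step 2: Outer operation '- 3 [120]'
  3 - 120 = -117

-117


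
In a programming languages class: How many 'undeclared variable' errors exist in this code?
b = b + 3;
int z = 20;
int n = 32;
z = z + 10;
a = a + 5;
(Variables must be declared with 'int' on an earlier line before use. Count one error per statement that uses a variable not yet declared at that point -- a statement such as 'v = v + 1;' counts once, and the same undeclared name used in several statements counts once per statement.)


Scanning code line by line:
  Line 1: use 'b' -> ERROR (undeclared)
  Line 2: declare 'z' -> declared = ['z']
  Line 3: declare 'n' -> declared = ['n', 'z']
  Line 4: use 'z' -> OK (declared)
  Line 5: use 'a' -> ERROR (undeclared)
Total undeclared variable errors: 2

2


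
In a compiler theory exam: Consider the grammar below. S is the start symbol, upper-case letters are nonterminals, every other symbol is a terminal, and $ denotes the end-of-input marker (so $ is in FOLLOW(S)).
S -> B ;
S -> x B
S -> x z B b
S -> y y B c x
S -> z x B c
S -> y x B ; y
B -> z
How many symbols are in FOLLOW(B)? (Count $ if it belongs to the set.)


S is the start symbol and does not occur in any rule body, so FOLLOW(S) = {$}.
Examining every occurrence of B in a rule body:
  S -> B ; : B is followed by terminal ';' -> add ';'
  S -> x B : B is at the right end -> add FOLLOW(S) = {$}
  S -> x z B b : B is followed by terminal 'b' -> add 'b'
  S -> y y B c x : B is followed by terminal 'c' -> add 'c'
  S -> z x B c : B is followed by terminal 'c' -> add 'c' (already in the set)
  S -> y x B ; y : B is followed by terminal ';' -> add ';' (already in the set)
  B -> z : B does not occur in the body -> contributes nothing
FOLLOW(B) = {;, b, c, $}
Count: 4

4
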